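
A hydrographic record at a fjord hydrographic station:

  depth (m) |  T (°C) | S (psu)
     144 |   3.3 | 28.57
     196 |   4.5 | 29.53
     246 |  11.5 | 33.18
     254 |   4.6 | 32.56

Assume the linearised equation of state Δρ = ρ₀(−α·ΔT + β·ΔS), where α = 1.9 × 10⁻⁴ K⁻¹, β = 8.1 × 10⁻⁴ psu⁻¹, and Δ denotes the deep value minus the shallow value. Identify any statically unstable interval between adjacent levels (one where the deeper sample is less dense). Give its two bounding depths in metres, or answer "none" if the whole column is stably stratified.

none

Evaluate Δρ/ρ₀ = −αΔT + βΔS across each adjacent pair:
  144–196 m: −αΔT+βΔS = −(1.9 × 10⁻⁴)(+1.2)+(8.1 × 10⁻⁴)(+0.96) = 5.5 × 10⁻⁴ → stable
  196–246 m: −αΔT+βΔS = −(1.9 × 10⁻⁴)(+7.0)+(8.1 × 10⁻⁴)(+3.65) = 1.6 × 10⁻³ → stable
  246–254 m: −αΔT+βΔS = −(1.9 × 10⁻⁴)(-6.9)+(8.1 × 10⁻⁴)(-0.62) = 8.1 × 10⁻⁴ → stable
Every interval has Δρ > 0: the column is stably stratified throughout.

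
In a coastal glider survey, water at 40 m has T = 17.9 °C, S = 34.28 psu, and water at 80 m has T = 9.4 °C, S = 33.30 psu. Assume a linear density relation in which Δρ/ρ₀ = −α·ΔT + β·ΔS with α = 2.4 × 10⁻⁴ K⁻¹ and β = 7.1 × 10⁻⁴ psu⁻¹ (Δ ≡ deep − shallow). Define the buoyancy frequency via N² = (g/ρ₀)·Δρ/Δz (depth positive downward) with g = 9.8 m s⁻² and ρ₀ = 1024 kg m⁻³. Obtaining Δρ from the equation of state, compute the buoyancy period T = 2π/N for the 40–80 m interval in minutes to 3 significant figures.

ΔT = -8.5 K, ΔS = -0.98 psu (deep − shallow).
Δρ/ρ₀ = −αΔT + βΔS = 2.04 × 10⁻³ − 6.958 × 10⁻⁴ = 1.3442 × 10⁻³, so Δρ ≈ 1.376 kg m⁻³.
N² = (g/ρ₀)·Δρ/Δz = g·(Δρ/ρ₀)/Δz = 9.8 × 1.3442 × 10⁻³ / 40 = 3.2933 × 10⁻⁴ s⁻².
N = √(3.2933 × 10⁻⁴) = 0.018147 rad s⁻¹ → T = 2π/N = 346.24 s = 5.7707 min ≈ 5.77 min.

5.77 min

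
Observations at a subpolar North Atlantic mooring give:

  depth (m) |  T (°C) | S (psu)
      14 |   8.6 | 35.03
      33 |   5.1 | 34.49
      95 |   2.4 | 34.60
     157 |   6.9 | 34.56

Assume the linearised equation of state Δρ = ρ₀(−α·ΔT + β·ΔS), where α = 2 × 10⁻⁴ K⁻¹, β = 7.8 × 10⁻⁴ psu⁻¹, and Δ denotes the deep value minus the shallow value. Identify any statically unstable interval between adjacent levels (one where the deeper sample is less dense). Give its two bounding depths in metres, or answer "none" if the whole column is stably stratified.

95–157 m

Evaluate Δρ/ρ₀ = −αΔT + βΔS across each adjacent pair:
  14–33 m: −αΔT+βΔS = −(2 × 10⁻⁴)(-3.5)+(7.8 × 10⁻⁴)(-0.54) = 2.8 × 10⁻⁴ → stable
  33–95 m: −αΔT+βΔS = −(2 × 10⁻⁴)(-2.7)+(7.8 × 10⁻⁴)(+0.11) = 6.3 × 10⁻⁴ → stable
  95–157 m: −αΔT+βΔS = −(2 × 10⁻⁴)(+4.5)+(7.8 × 10⁻⁴)(-0.04) = -9.3 × 10⁻⁴ → UNSTABLE
The 95–157 m interval has Δρ < 0: lighter water underlies denser water.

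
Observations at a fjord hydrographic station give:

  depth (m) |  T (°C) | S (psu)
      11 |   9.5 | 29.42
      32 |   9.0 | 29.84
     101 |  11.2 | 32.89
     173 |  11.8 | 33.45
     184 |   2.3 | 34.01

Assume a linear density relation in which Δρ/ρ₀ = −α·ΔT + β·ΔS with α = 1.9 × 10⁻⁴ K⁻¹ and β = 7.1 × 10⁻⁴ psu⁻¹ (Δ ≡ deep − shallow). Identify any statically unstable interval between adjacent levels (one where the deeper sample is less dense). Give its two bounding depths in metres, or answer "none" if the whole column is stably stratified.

Evaluate Δρ/ρ₀ = −αΔT + βΔS across each adjacent pair:
  11–32 m: −αΔT+βΔS = −(1.9 × 10⁻⁴)(-0.5)+(7.1 × 10⁻⁴)(+0.42) = 3.9 × 10⁻⁴ → stable
  32–101 m: −αΔT+βΔS = −(1.9 × 10⁻⁴)(+2.2)+(7.1 × 10⁻⁴)(+3.05) = 1.7 × 10⁻³ → stable
  101–173 m: −αΔT+βΔS = −(1.9 × 10⁻⁴)(+0.6)+(7.1 × 10⁻⁴)(+0.56) = 2.8 × 10⁻⁴ → stable
  173–184 m: −αΔT+βΔS = −(1.9 × 10⁻⁴)(-9.5)+(7.1 × 10⁻⁴)(+0.56) = 2.2 × 10⁻³ → stable
Every interval has Δρ > 0: the column is stably stratified throughout.

none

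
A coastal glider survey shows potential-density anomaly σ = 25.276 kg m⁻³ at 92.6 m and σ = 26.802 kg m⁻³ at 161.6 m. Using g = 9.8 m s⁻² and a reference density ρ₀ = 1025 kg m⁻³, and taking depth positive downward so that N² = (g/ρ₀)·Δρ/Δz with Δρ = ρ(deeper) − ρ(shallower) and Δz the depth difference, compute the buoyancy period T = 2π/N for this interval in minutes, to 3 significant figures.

Δρ = 1026.802 − 1025.276 = 1.526 kg m⁻³ over Δz = 161.6 − 92.6 = 69 m.
N² = (9.8/1025) × (1.526/69) = 2.1145 × 10⁻⁴ s⁻².
N = √(2.1145 × 10⁻⁴) = 0.014541 rad s⁻¹, so T = 2π/N = 432.10 s = 7.2017 min ≈ 7.20 min.

7.20 min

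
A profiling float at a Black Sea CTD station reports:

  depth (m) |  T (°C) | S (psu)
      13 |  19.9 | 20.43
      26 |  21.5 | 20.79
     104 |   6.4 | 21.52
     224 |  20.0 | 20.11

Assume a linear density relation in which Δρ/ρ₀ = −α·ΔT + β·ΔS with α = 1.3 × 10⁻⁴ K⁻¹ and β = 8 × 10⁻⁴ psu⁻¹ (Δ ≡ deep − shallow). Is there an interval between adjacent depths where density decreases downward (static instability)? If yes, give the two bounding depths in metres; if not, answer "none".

104–224 m

Evaluate Δρ/ρ₀ = −αΔT + βΔS across each adjacent pair:
  13–26 m: −αΔT+βΔS = −(1.3 × 10⁻⁴)(+1.6)+(8 × 10⁻⁴)(+0.36) = 8.0 × 10⁻⁵ → stable
  26–104 m: −αΔT+βΔS = −(1.3 × 10⁻⁴)(-15.1)+(8 × 10⁻⁴)(+0.73) = 2.5 × 10⁻³ → stable
  104–224 m: −αΔT+βΔS = −(1.3 × 10⁻⁴)(+13.6)+(8 × 10⁻⁴)(-1.41) = -2.9 × 10⁻³ → UNSTABLE
The 104–224 m interval has Δρ < 0: lighter water underlies denser water.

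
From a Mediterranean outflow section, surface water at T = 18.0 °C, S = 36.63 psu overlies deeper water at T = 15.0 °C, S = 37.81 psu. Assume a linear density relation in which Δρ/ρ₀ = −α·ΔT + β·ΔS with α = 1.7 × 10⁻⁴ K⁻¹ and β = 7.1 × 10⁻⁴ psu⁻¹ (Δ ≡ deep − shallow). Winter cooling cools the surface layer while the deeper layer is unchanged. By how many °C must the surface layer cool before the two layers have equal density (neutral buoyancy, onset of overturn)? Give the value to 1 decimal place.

Neutral buoyancy requires Δρ = 0, i.e. −α(T_deep − T_surf′) + β(S_deep − S_surf) = 0.
T_surf′ = T_deep − (β/α)·ΔS = 15.0 − (7.1 × 10⁻⁴/1.7 × 10⁻⁴)·(+1.18) = 10.072 °C.
Cooling required: 18.0 − (10.072) = 7.928 °C.

7.9 °C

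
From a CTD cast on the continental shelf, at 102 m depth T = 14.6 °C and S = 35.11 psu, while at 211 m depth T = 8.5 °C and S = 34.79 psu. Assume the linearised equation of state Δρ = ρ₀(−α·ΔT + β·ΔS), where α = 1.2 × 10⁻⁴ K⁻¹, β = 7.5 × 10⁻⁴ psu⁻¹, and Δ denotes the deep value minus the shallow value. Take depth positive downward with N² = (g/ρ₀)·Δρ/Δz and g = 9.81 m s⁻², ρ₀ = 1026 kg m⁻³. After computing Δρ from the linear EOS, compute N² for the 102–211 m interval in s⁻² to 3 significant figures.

ΔT = -6.1 K, ΔS = -0.32 psu (deep − shallow).
Δρ/ρ₀ = −αΔT + βΔS = 7.32 × 10⁻⁴ − 2.40 × 10⁻⁴ = 4.92 × 10⁻⁴, so Δρ ≈ 0.5048 kg m⁻³.
N² = (g/ρ₀)·Δρ/Δz = g·(Δρ/ρ₀)/Δz = 9.81 × 4.92 × 10⁻⁴ / 109 = 4.4280 × 10⁻⁵ s⁻² ≈ 4.43 × 10⁻⁵ s⁻².

4.43 × 10⁻⁵ s⁻²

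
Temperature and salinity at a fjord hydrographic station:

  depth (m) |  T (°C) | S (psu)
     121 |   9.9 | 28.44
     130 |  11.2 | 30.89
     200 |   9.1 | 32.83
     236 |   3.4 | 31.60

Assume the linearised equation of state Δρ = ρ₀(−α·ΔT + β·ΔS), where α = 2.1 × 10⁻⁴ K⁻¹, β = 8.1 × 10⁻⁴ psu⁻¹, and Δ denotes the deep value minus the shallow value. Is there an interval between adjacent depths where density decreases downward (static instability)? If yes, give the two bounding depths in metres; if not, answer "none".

none

Evaluate Δρ/ρ₀ = −αΔT + βΔS across each adjacent pair:
  121–130 m: −αΔT+βΔS = −(2.1 × 10⁻⁴)(+1.3)+(8.1 × 10⁻⁴)(+2.45) = 1.7 × 10⁻³ → stable
  130–200 m: −αΔT+βΔS = −(2.1 × 10⁻⁴)(-2.1)+(8.1 × 10⁻⁴)(+1.94) = 2.0 × 10⁻³ → stable
  200–236 m: −αΔT+βΔS = −(2.1 × 10⁻⁴)(-5.7)+(8.1 × 10⁻⁴)(-1.23) = 2.0 × 10⁻⁴ → stable
Every interval has Δρ > 0: the column is stably stratified throughout.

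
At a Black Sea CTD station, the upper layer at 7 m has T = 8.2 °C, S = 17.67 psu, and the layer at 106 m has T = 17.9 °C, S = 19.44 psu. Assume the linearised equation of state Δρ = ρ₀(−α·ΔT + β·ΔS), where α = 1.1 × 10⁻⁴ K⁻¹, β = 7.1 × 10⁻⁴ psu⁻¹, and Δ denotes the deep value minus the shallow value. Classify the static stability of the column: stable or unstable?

stable

ΔT = 17.9 − 8.2 = +9.7 K and ΔS = 19.44 − 17.67 = +1.77 psu (deep − shallow).
−αΔT = -1.067 × 10⁻³; βΔS = 1.2567 × 10⁻³; sum Δρ/ρ₀ = 1.897 × 10⁻⁴.
Δρ/ρ₀ > 0, so Δρ > 0: deeper water is denser → statically stable.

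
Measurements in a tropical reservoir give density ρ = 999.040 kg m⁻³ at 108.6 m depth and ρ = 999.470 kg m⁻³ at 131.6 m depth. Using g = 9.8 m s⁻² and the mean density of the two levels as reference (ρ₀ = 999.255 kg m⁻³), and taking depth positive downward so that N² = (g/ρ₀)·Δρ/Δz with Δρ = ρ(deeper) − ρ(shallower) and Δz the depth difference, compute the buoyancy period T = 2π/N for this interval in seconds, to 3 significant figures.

Δρ = 999.470 − 999.040 = 0.430 kg m⁻³ over Δz = 131.6 − 108.6 = 23 m.
N² = (9.8/999.255) × (0.430/23) = 1.8335 × 10⁻⁴ s⁻².
N = √(1.8335 × 10⁻⁴) = 0.013541 rad s⁻¹, so T = 2π/N = 464.01 s ≈ 464 s.

464 s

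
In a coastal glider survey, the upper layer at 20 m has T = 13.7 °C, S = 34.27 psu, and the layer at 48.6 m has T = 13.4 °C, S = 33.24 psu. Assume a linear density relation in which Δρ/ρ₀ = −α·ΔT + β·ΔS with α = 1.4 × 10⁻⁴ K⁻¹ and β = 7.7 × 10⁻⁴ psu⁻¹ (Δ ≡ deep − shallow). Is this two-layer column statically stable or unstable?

ΔT = 13.4 − 13.7 = -0.3 K and ΔS = 33.24 − 34.27 = -1.03 psu (deep − shallow).
−αΔT = 4.20 × 10⁻⁵; βΔS = -7.931 × 10⁻⁴; sum Δρ/ρ₀ = -7.511 × 10⁻⁴.
Δρ/ρ₀ < 0, so Δρ < 0: deeper water is lighter → statically unstable; the column would overturn.

unstable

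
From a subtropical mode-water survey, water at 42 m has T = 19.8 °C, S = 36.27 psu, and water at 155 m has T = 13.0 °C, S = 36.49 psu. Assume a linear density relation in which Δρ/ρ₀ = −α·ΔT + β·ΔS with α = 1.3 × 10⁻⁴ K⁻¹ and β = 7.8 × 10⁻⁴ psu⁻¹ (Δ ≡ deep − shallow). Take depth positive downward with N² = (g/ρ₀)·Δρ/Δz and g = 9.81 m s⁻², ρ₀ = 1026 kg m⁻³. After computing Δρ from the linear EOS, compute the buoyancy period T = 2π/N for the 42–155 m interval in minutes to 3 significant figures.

10.9 min

ΔT = -6.8 K, ΔS = +0.22 psu (deep − shallow).
Δρ/ρ₀ = −αΔT + βΔS = 8.84 × 10⁻⁴ + 1.716 × 10⁻⁴ = 1.0556 × 10⁻³, so Δρ ≈ 1.083 kg m⁻³.
N² = (g/ρ₀)·Δρ/Δz = g·(Δρ/ρ₀)/Δz = 9.81 × 1.0556 × 10⁻³ / 113 = 9.1641 × 10⁻⁵ s⁻².
N = √(9.1641 × 10⁻⁵) = 9.5729 × 10⁻³ rad s⁻¹ → T = 2π/N = 656.35 s = 10.939 min ≈ 10.9 min.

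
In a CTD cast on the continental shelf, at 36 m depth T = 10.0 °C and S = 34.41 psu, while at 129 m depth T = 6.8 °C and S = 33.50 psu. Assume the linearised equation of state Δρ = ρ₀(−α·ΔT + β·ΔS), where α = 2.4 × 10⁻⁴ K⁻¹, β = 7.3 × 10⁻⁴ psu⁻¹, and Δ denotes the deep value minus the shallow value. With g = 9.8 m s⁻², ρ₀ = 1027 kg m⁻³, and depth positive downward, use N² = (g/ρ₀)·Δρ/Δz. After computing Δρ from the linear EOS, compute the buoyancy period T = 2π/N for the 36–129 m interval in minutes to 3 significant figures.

31.7 min

ΔT = -3.2 K, ΔS = -0.91 psu (deep − shallow).
Δρ/ρ₀ = −αΔT + βΔS = 7.68 × 10⁻⁴ − 6.643 × 10⁻⁴ = 1.037 × 10⁻⁴, so Δρ ≈ 0.1065 kg m⁻³.
N² = (g/ρ₀)·Δρ/Δz = g·(Δρ/ρ₀)/Δz = 9.8 × 1.037 × 10⁻⁴ / 93 = 1.0928 × 10⁻⁵ s⁻².
N = √(1.0928 × 10⁻⁵) = 3.3058 × 10⁻³ rad s⁻¹ → T = 2π/N = 1.9007 × 10³ s = 31.678 min ≈ 31.7 min.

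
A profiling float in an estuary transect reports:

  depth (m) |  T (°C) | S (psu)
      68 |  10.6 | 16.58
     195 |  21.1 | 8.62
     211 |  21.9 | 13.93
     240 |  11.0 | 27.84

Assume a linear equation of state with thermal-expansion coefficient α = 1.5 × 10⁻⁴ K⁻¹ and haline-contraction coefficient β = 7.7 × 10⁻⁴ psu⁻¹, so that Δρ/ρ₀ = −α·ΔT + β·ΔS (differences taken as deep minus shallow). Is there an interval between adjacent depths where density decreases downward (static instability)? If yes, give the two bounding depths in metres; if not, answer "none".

68–195 m

Evaluate Δρ/ρ₀ = −αΔT + βΔS across each adjacent pair:
  68–195 m: −αΔT+βΔS = −(1.5 × 10⁻⁴)(+10.5)+(7.7 × 10⁻⁴)(-7.96) = -7.7 × 10⁻³ → UNSTABLE
  195–211 m: −αΔT+βΔS = −(1.5 × 10⁻⁴)(+0.8)+(7.7 × 10⁻⁴)(+5.31) = 4.0 × 10⁻³ → stable
  211–240 m: −αΔT+βΔS = −(1.5 × 10⁻⁴)(-10.9)+(7.7 × 10⁻⁴)(+13.91) = 0.012 → stable
The 68–195 m interval has Δρ < 0: lighter water underlies denser water.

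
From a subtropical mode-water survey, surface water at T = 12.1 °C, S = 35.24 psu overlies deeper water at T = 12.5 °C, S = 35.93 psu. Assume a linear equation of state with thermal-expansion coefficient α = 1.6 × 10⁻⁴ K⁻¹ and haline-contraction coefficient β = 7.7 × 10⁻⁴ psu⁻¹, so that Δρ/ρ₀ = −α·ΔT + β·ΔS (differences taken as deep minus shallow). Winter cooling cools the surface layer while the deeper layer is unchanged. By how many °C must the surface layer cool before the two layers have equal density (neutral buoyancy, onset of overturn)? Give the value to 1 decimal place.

Neutral buoyancy requires Δρ = 0, i.e. −α(T_deep − T_surf′) + β(S_deep − S_surf) = 0.
T_surf′ = T_deep − (β/α)·ΔS = 12.5 − (7.7 × 10⁻⁴/1.6 × 10⁻⁴)·(+0.69) = 9.179 °C.
Cooling required: 12.1 − (9.179) = 2.921 °C.

2.9 °C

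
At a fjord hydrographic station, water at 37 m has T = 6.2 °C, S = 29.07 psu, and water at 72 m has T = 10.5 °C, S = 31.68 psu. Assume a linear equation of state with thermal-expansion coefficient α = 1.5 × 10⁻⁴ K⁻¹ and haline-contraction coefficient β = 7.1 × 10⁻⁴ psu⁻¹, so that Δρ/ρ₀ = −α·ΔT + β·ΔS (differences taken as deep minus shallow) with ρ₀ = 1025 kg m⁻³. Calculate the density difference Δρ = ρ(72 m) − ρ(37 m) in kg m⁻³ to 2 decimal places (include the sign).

+1.24 kg m⁻³

ΔT = +4.3 K, ΔS = +2.61 psu (deep − shallow).
Δρ/ρ₀ = −(1.5 × 10⁻⁴)(+4.3) + (7.1 × 10⁻⁴)(+2.61) = 1.2081 × 10⁻³.
Δρ = 1025 × (1.2081 × 10⁻³) = +1.24 kg m⁻³.
Positive Δρ: denser below, stable.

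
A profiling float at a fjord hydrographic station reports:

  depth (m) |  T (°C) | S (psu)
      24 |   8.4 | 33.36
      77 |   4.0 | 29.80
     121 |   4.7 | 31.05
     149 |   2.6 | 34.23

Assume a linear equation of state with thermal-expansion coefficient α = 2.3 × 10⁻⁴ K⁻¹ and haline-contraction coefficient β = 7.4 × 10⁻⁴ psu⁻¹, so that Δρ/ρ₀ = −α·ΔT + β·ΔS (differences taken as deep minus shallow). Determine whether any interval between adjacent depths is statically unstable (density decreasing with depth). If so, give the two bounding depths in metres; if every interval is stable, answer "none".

24–77 m

Evaluate Δρ/ρ₀ = −αΔT + βΔS across each adjacent pair:
  24–77 m: −αΔT+βΔS = −(2.3 × 10⁻⁴)(-4.4)+(7.4 × 10⁻⁴)(-3.56) = -1.6 × 10⁻³ → UNSTABLE
  77–121 m: −αΔT+βΔS = −(2.3 × 10⁻⁴)(+0.7)+(7.4 × 10⁻⁴)(+1.25) = 7.6 × 10⁻⁴ → stable
  121–149 m: −αΔT+βΔS = −(2.3 × 10⁻⁴)(-2.1)+(7.4 × 10⁻⁴)(+3.18) = 2.8 × 10⁻³ → stable
The 24–77 m interval has Δρ < 0: lighter water underlies denser water.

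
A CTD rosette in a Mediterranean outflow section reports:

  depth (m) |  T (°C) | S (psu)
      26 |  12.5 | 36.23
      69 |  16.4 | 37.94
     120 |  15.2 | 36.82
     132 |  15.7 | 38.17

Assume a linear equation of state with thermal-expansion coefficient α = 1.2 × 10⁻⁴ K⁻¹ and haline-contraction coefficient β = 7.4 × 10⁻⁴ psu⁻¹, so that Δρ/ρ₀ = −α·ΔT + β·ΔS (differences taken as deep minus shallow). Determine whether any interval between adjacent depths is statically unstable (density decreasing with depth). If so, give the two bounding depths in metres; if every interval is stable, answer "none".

Evaluate Δρ/ρ₀ = −αΔT + βΔS across each adjacent pair:
  26–69 m: −αΔT+βΔS = −(1.2 × 10⁻⁴)(+3.9)+(7.4 × 10⁻⁴)(+1.71) = 8.0 × 10⁻⁴ → stable
  69–120 m: −αΔT+βΔS = −(1.2 × 10⁻⁴)(-1.2)+(7.4 × 10⁻⁴)(-1.12) = -6.8 × 10⁻⁴ → UNSTABLE
  120–132 m: −αΔT+βΔS = −(1.2 × 10⁻⁴)(+0.5)+(7.4 × 10⁻⁴)(+1.35) = 9.4 × 10⁻⁴ → stable
The 69–120 m interval has Δρ < 0: lighter water underlies denser water.

69–120 m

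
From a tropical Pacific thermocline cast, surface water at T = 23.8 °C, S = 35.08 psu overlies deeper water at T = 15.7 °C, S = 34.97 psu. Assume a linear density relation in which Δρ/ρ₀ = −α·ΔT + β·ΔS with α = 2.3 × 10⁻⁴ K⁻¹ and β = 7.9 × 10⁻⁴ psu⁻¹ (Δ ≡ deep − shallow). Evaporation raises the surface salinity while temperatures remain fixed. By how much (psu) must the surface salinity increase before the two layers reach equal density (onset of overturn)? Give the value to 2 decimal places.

2.25 psu

Neutral buoyancy requires −α(T_deep − T_surf) + β(S_deep − S_surf′) = 0.
S_surf′ = S_deep − (α/β)·ΔT = 34.97 − (2.3 × 10⁻⁴/7.9 × 10⁻⁴)·(-8.1) = 37.3282 psu.
Increase required: 37.3282 − 35.08 = 2.2482 psu.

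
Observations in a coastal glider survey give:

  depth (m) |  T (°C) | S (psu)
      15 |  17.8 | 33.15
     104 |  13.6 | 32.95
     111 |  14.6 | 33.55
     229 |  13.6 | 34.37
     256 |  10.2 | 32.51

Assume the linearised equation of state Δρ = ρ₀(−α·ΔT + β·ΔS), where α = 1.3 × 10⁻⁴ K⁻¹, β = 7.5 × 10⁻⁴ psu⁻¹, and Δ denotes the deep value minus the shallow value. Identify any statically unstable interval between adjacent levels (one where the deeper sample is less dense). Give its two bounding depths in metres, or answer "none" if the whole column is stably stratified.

229–256 m

Evaluate Δρ/ρ₀ = −αΔT + βΔS across each adjacent pair:
  15–104 m: −αΔT+βΔS = −(1.3 × 10⁻⁴)(-4.2)+(7.5 × 10⁻⁴)(-0.20) = 4.0 × 10⁻⁴ → stable
  104–111 m: −αΔT+βΔS = −(1.3 × 10⁻⁴)(+1.0)+(7.5 × 10⁻⁴)(+0.60) = 3.2 × 10⁻⁴ → stable
  111–229 m: −αΔT+βΔS = −(1.3 × 10⁻⁴)(-1.0)+(7.5 × 10⁻⁴)(+0.82) = 7.5 × 10⁻⁴ → stable
  229–256 m: −αΔT+βΔS = −(1.3 × 10⁻⁴)(-3.4)+(7.5 × 10⁻⁴)(-1.86) = -9.5 × 10⁻⁴ → UNSTABLE
The 229–256 m interval has Δρ < 0: lighter water underlies denser water.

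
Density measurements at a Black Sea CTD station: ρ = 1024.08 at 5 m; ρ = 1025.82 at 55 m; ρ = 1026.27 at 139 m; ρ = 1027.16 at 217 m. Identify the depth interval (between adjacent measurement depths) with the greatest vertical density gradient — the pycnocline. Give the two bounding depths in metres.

5–55 m

Compute the density gradient over each adjacent pair:
  5–55 m: Δρ/Δz = 1.74/50 = 0.035 kg m⁻⁴
  55–139 m: Δρ/Δz = 0.45/84 = 5.4 × 10⁻³ kg m⁻⁴
  139–217 m: Δρ/Δz = 0.89/78 = 0.011 kg m⁻⁴
The largest gradient is in the 5–55 m interval — the pycnocline.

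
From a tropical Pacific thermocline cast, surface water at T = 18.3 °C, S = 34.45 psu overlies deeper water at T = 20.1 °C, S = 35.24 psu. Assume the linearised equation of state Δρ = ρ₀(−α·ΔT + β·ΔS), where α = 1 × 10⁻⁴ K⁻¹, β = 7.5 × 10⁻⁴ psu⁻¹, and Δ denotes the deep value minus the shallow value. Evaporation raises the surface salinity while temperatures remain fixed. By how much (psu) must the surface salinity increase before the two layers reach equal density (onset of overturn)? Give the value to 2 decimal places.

Neutral buoyancy requires −α(T_deep − T_surf) + β(S_deep − S_surf′) = 0.
S_surf′ = S_deep − (α/β)·ΔT = 35.24 − (1 × 10⁻⁴/7.5 × 10⁻⁴)·(+1.8) = 35.0000 psu.
Increase required: 35.0000 − 34.45 = 0.5500 psu.

0.55 psu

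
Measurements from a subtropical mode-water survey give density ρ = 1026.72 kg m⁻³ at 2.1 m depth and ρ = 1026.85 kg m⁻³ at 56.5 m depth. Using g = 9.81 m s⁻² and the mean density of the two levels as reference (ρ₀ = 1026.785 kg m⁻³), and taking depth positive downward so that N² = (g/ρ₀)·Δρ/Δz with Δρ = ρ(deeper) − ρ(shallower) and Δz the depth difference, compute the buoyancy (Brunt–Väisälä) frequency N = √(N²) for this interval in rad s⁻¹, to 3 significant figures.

4.78 × 10⁻³ rad s⁻¹

Δρ = 1026.85 − 1026.72 = 0.13 kg m⁻³ over Δz = 56.5 − 2.1 = 54.4 m.
N² = (9.81/1026.785) × (0.13/54.4) = 2.2831 × 10⁻⁵ s⁻².
N = √(2.2831 × 10⁻⁵) = 4.7782 × 10⁻³ rad s⁻¹ ≈ 4.78 × 10⁻³ rad s⁻¹.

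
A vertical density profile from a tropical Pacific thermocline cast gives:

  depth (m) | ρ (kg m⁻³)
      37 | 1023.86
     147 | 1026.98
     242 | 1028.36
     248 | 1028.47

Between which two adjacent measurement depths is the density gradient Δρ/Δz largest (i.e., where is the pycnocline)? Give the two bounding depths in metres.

37–147 m

Compute the density gradient over each adjacent pair:
  37–147 m: Δρ/Δz = 3.12/110 = 0.028 kg m⁻⁴
  147–242 m: Δρ/Δz = 1.38/95 = 0.015 kg m⁻⁴
  242–248 m: Δρ/Δz = 0.11/6 = 0.018 kg m⁻⁴
The largest gradient is in the 37–147 m interval — the pycnocline.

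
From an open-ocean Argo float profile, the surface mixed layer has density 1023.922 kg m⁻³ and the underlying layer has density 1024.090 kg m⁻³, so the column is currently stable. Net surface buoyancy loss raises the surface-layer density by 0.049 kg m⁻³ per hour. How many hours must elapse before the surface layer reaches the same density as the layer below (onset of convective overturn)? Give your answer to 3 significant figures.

3.43 hours

Density deficit of the surface layer: 1024.090 − 1023.922 = 0.168 kg m⁻³.
Required change = 0.168 / 0.049 = 3.43 hours.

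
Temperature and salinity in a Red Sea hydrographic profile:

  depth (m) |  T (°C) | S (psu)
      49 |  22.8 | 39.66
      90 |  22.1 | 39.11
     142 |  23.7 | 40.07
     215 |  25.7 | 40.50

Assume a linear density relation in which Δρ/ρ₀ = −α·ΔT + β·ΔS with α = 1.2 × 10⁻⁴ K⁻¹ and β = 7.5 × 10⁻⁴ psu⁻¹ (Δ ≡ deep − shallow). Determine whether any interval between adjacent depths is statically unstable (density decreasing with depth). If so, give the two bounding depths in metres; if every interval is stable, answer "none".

49–90 m

Evaluate Δρ/ρ₀ = −αΔT + βΔS across each adjacent pair:
  49–90 m: −αΔT+βΔS = −(1.2 × 10⁻⁴)(-0.7)+(7.5 × 10⁻⁴)(-0.55) = -3.3 × 10⁻⁴ → UNSTABLE
  90–142 m: −αΔT+βΔS = −(1.2 × 10⁻⁴)(+1.6)+(7.5 × 10⁻⁴)(+0.96) = 5.3 × 10⁻⁴ → stable
  142–215 m: −αΔT+βΔS = −(1.2 × 10⁻⁴)(+2.0)+(7.5 × 10⁻⁴)(+0.43) = 8.2 × 10⁻⁵ → stable
The 49–90 m interval has Δρ < 0: lighter water underlies denser water.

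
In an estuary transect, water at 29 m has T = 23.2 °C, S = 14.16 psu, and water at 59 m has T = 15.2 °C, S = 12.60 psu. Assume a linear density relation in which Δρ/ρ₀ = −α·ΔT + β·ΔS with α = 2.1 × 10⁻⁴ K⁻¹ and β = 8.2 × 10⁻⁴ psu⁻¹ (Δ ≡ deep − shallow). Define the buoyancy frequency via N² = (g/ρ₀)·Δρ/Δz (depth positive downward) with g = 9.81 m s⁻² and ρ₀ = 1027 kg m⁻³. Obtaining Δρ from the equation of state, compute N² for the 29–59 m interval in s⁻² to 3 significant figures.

ΔT = -8.0 K, ΔS = -1.56 psu (deep − shallow).
Δρ/ρ₀ = −αΔT + βΔS = 1.68 × 10⁻³ − 1.2792 × 10⁻³ = 4.008 × 10⁻⁴, so Δρ ≈ 0.4116 kg m⁻³.
N² = (g/ρ₀)·Δρ/Δz = g·(Δρ/ρ₀)/Δz = 9.81 × 4.008 × 10⁻⁴ / 30 = 1.3106 × 10⁻⁴ s⁻² ≈ 1.31 × 10⁻⁴ s⁻².

1.31 × 10⁻⁴ s⁻²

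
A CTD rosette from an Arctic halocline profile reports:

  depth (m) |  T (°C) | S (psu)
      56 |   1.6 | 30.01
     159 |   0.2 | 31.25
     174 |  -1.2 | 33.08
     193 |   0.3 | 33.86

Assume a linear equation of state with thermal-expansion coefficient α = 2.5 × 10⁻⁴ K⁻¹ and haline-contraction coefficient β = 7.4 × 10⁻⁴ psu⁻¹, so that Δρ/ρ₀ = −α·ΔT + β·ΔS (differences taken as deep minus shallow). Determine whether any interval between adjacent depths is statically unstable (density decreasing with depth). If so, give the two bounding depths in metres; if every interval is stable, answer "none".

none

Evaluate Δρ/ρ₀ = −αΔT + βΔS across each adjacent pair:
  56–159 m: −αΔT+βΔS = −(2.5 × 10⁻⁴)(-1.4)+(7.4 × 10⁻⁴)(+1.24) = 1.3 × 10⁻³ → stable
  159–174 m: −αΔT+βΔS = −(2.5 × 10⁻⁴)(-1.4)+(7.4 × 10⁻⁴)(+1.83) = 1.7 × 10⁻³ → stable
  174–193 m: −αΔT+βΔS = −(2.5 × 10⁻⁴)(+1.5)+(7.4 × 10⁻⁴)(+0.78) = 2.0 × 10⁻⁴ → stable
Every interval has Δρ > 0: the column is stably stratified throughout.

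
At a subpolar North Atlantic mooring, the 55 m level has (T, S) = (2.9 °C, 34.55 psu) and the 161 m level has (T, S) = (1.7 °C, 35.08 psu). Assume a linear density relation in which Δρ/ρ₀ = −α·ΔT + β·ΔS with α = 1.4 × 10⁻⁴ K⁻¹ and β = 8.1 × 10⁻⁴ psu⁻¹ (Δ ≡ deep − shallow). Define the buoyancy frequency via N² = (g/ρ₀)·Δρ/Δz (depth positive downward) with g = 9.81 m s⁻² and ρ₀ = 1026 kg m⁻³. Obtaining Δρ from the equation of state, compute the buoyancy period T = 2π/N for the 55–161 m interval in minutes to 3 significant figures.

ΔT = -1.2 K, ΔS = +0.53 psu (deep − shallow).
Δρ/ρ₀ = −αΔT + βΔS = 1.68 × 10⁻⁴ + 4.293 × 10⁻⁴ = 5.973 × 10⁻⁴, so Δρ ≈ 0.6128 kg m⁻³.
N² = (g/ρ₀)·Δρ/Δz = g·(Δρ/ρ₀)/Δz = 9.81 × 5.973 × 10⁻⁴ / 106 = 5.5278 × 10⁻⁵ s⁻².
N = √(5.5278 × 10⁻⁵) = 7.4349 × 10⁻³ rad s⁻¹ → T = 2π/N = 845.09 s = 14.085 min ≈ 14.1 min.

14.1 min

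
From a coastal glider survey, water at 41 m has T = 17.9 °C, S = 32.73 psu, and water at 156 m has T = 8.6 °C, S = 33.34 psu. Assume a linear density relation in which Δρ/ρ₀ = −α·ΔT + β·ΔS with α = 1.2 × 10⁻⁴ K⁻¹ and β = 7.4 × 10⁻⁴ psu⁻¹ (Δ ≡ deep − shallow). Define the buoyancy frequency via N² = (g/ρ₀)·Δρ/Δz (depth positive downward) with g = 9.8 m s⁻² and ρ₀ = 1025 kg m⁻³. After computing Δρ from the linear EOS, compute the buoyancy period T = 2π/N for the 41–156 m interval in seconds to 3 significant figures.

ΔT = -9.3 K, ΔS = +0.61 psu (deep − shallow).
Δρ/ρ₀ = −αΔT + βΔS = 1.116 × 10⁻³ + 4.514 × 10⁻⁴ = 1.5674 × 10⁻³, so Δρ ≈ 1.607 kg m⁻³.
N² = (g/ρ₀)·Δρ/Δz = g·(Δρ/ρ₀)/Δz = 9.8 × 1.5674 × 10⁻³ / 115 = 1.3357 × 10⁻⁴ s⁻².
N = √(1.3357 × 10⁻⁴) = 0.011557 rad s⁻¹ → T = 2π/N = 543.67 s ≈ 544 s.

544 s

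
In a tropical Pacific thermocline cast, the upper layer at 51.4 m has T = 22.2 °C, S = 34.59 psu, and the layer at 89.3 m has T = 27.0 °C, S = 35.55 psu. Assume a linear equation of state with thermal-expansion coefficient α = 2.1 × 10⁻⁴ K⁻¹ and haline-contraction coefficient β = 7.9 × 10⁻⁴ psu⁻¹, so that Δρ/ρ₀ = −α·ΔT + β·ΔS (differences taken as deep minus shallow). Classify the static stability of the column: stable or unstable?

unstable

ΔT = 27.0 − 22.2 = +4.8 K and ΔS = 35.55 − 34.59 = +0.96 psu (deep − shallow).
−αΔT = -1.008 × 10⁻³; βΔS = 7.584 × 10⁻⁴; sum Δρ/ρ₀ = -2.496 × 10⁻⁴.
Δρ/ρ₀ < 0, so Δρ < 0: deeper water is lighter → statically unstable; the column would overturn.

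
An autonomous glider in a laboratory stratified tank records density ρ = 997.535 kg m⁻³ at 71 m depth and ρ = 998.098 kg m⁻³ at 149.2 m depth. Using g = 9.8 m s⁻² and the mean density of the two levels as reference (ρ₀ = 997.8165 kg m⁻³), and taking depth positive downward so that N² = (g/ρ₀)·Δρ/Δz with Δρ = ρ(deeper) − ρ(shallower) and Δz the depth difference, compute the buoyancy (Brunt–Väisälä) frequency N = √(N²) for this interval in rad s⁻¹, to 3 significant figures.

8.41 × 10⁻³ rad s⁻¹

Δρ = 998.098 − 997.535 = 0.563 kg m⁻³ over Δz = 149.2 − 71 = 78.2 m.
N² = (9.8/997.8165) × (0.563/78.2) = 7.0709 × 10⁻⁵ s⁻².
N = √(7.0709 × 10⁻⁵) = 8.4089 × 10⁻³ rad s⁻¹ ≈ 8.41 × 10⁻³ rad s⁻¹.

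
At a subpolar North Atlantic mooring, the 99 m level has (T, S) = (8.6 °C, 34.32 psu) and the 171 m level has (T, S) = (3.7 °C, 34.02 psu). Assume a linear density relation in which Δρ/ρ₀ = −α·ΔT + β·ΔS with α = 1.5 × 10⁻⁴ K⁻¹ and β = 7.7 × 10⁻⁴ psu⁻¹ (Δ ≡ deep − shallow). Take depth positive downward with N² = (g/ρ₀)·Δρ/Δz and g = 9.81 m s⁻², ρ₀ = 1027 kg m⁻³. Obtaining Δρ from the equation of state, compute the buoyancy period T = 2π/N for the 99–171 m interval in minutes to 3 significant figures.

ΔT = -4.9 K, ΔS = -0.30 psu (deep − shallow).
Δρ/ρ₀ = −αΔT + βΔS = 7.35 × 10⁻⁴ − 2.31 × 10⁻⁴ = 5.04 × 10⁻⁴, so Δρ ≈ 0.5176 kg m⁻³.
N² = (g/ρ₀)·Δρ/Δz = g·(Δρ/ρ₀)/Δz = 9.81 × 5.04 × 10⁻⁴ / 72 = 6.8670 × 10⁻⁵ s⁻².
N = √(6.8670 × 10⁻⁵) = 8.2867 × 10⁻³ rad s⁻¹ → T = 2π/N = 758.23 s = 12.637 min ≈ 12.6 min.

12.6 min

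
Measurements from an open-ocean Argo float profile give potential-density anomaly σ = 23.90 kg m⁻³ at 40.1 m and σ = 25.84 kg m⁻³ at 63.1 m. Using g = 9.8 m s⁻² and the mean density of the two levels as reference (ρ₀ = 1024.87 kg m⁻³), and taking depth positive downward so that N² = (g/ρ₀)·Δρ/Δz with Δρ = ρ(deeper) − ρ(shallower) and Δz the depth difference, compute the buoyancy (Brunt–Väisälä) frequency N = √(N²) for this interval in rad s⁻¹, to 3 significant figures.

Δρ = 1025.84 − 1023.90 = 1.94 kg m⁻³ over Δz = 63.1 − 40.1 = 23 m.
N² = (9.8/1024.87) × (1.94/23) = 8.0655 × 10⁻⁴ s⁻².
N = √(8.0655 × 10⁻⁴) = 0.028400 rad s⁻¹ ≈ 0.0284 rad s⁻¹.

0.0284 rad s⁻¹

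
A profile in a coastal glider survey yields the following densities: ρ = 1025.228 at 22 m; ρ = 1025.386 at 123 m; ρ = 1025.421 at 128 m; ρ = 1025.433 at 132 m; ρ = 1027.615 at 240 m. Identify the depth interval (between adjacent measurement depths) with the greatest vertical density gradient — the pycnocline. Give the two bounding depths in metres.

Compute the density gradient over each adjacent pair:
  22–123 m: Δρ/Δz = 0.158/101 = 1.6 × 10⁻³ kg m⁻⁴
  123–128 m: Δρ/Δz = 0.035/5 = 7.0 × 10⁻³ kg m⁻⁴
  128–132 m: Δρ/Δz = 0.012/4 = 3.0 × 10⁻³ kg m⁻⁴
  132–240 m: Δρ/Δz = 2.182/108 = 0.020 kg m⁻⁴
The largest gradient is in the 132–240 m interval — the pycnocline.

132–240 m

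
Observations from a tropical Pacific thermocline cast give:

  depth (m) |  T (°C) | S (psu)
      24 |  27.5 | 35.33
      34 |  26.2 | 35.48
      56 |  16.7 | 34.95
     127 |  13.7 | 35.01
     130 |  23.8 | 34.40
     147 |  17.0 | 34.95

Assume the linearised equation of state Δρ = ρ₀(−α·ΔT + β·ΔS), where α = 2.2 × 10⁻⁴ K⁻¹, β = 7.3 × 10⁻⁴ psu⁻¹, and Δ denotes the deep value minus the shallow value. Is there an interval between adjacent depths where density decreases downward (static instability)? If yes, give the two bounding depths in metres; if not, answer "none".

127–130 m

Evaluate Δρ/ρ₀ = −αΔT + βΔS across each adjacent pair:
  24–34 m: −αΔT+βΔS = −(2.2 × 10⁻⁴)(-1.3)+(7.3 × 10⁻⁴)(+0.15) = 4.0 × 10⁻⁴ → stable
  34–56 m: −αΔT+βΔS = −(2.2 × 10⁻⁴)(-9.5)+(7.3 × 10⁻⁴)(-0.53) = 1.7 × 10⁻³ → stable
  56–127 m: −αΔT+βΔS = −(2.2 × 10⁻⁴)(-3.0)+(7.3 × 10⁻⁴)(+0.06) = 7.0 × 10⁻⁴ → stable
  127–130 m: −αΔT+βΔS = −(2.2 × 10⁻⁴)(+10.1)+(7.3 × 10⁻⁴)(-0.61) = -2.7 × 10⁻³ → UNSTABLE
  130–147 m: −αΔT+βΔS = −(2.2 × 10⁻⁴)(-6.8)+(7.3 × 10⁻⁴)(+0.55) = 1.9 × 10⁻³ → stable
The 127–130 m interval has Δρ < 0: lighter water underlies denser water.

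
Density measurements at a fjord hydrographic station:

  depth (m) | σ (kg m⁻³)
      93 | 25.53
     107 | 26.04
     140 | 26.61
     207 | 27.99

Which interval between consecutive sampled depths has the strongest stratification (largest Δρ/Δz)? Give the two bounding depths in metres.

93–107 m

Compute the density gradient over each adjacent pair:
  93–107 m: Δρ/Δz = 0.51/14 = 0.036 kg m⁻⁴
  107–140 m: Δρ/Δz = 0.57/33 = 0.017 kg m⁻⁴
  140–207 m: Δρ/Δz = 1.38/67 = 0.021 kg m⁻⁴
The largest gradient is in the 93–107 m interval — the pycnocline.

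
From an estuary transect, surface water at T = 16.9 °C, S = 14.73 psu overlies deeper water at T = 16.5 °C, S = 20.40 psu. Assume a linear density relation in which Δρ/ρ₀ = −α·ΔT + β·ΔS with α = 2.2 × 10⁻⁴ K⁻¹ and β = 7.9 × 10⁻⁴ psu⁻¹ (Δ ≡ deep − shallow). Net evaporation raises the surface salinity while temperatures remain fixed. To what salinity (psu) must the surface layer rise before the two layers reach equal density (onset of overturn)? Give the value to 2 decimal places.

20.51 psu

Neutral buoyancy requires −α(T_deep − T_surf) + β(S_deep − S_surf′) = 0.
S_surf′ = S_deep − (α/β)·ΔT = 20.40 − (2.2 × 10⁻⁴/7.9 × 10⁻⁴)·(-0.4) = 20.5114 psu.
Increase required: 20.5114 − 14.73 = 5.7814 psu.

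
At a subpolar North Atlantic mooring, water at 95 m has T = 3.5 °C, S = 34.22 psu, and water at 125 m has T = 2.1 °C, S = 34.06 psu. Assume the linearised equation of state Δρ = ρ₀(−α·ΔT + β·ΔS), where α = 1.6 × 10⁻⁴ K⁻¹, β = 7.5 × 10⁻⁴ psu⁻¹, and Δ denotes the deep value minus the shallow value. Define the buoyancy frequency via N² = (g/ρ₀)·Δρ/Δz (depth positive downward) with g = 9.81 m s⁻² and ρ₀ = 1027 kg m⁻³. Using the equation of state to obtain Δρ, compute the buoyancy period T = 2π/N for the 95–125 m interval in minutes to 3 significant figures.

ΔT = -1.4 K, ΔS = -0.16 psu (deep − shallow).
Δρ/ρ₀ = −αΔT + βΔS = 2.24 × 10⁻⁴ − 1.20 × 10⁻⁴ = 1.04 × 10⁻⁴, so Δρ ≈ 0.1068 kg m⁻³.
N² = (g/ρ₀)·Δρ/Δz = g·(Δρ/ρ₀)/Δz = 9.81 × 1.04 × 10⁻⁴ / 30 = 3.4008 × 10⁻⁵ s⁻².
N = √(3.4008 × 10⁻⁵) = 5.8316 × 10⁻³ rad s⁻¹ → T = 2π/N = 1.0774 × 10³ s = 17.957 min ≈ 18.0 min.

18.0 min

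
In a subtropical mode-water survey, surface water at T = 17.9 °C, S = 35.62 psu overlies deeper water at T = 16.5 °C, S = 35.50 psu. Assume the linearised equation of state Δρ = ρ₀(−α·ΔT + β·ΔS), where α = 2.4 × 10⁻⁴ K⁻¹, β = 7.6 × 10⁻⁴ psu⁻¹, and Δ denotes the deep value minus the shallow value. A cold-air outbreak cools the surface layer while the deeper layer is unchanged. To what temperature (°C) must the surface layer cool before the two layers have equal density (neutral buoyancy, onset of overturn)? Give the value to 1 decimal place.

16.9 °C

Neutral buoyancy requires Δρ = 0, i.e. −α(T_deep − T_surf′) + β(S_deep − S_surf) = 0.
T_surf′ = T_deep − (β/α)·ΔS = 16.5 − (7.6 × 10⁻⁴/2.4 × 10⁻⁴)·(-0.12) = 16.880 °C.
Cooling required: 17.9 − (16.880) = 1.020 °C.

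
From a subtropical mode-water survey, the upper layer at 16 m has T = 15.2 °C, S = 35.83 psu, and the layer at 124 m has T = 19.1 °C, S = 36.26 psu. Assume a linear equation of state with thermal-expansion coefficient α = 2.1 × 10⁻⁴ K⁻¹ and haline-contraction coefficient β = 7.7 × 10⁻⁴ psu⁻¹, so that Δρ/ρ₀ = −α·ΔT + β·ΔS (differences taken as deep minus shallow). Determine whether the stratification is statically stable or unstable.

unstable

ΔT = 19.1 − 15.2 = +3.9 K and ΔS = 36.26 − 35.83 = +0.43 psu (deep − shallow).
−αΔT = -8.19 × 10⁻⁴; βΔS = 3.311 × 10⁻⁴; sum Δρ/ρ₀ = -4.879 × 10⁻⁴.
Δρ/ρ₀ < 0, so Δρ < 0: deeper water is lighter → statically unstable; the column would overturn.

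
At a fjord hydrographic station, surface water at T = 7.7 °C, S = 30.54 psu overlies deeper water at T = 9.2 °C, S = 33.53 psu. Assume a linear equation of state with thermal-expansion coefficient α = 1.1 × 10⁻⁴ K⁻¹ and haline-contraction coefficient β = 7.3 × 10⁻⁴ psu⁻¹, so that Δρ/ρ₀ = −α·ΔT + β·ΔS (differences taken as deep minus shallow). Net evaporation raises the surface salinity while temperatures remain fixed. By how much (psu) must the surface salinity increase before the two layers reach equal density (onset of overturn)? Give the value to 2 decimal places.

2.76 psu

Neutral buoyancy requires −α(T_deep − T_surf) + β(S_deep − S_surf′) = 0.
S_surf′ = S_deep − (α/β)·ΔT = 33.53 − (1.1 × 10⁻⁴/7.3 × 10⁻⁴)·(+1.5) = 33.3040 psu.
Increase required: 33.3040 − 30.54 = 2.7640 psu.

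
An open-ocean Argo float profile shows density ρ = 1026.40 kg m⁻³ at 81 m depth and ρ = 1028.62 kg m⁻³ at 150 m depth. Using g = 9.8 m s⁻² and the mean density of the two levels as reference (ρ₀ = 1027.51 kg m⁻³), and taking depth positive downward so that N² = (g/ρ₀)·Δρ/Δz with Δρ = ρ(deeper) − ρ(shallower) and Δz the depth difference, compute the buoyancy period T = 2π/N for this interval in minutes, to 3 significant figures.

5.98 min

Δρ = 1028.62 − 1026.40 = 2.22 kg m⁻³ over Δz = 150 − 81 = 69 m.
N² = (9.8/1027.51) × (2.22/69) = 3.0686 × 10⁻⁴ s⁻².
N = √(3.0686 × 10⁻⁴) = 0.017517 rad s⁻¹, so T = 2π/N = 358.69 s = 5.9782 min ≈ 5.98 min.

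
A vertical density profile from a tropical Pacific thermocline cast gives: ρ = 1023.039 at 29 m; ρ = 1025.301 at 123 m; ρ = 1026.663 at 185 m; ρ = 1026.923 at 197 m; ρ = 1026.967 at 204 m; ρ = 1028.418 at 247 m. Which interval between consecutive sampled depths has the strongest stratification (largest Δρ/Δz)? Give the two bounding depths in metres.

204–247 m

Compute the density gradient over each adjacent pair:
  29–123 m: Δρ/Δz = 2.262/94 = 0.024 kg m⁻⁴
  123–185 m: Δρ/Δz = 1.362/62 = 0.022 kg m⁻⁴
  185–197 m: Δρ/Δz = 0.260/12 = 0.022 kg m⁻⁴
  197–204 m: Δρ/Δz = 0.044/7 = 6.3 × 10⁻³ kg m⁻⁴
  204–247 m: Δρ/Δz = 1.451/43 = 0.034 kg m⁻⁴
The largest gradient is in the 204–247 m interval — the pycnocline.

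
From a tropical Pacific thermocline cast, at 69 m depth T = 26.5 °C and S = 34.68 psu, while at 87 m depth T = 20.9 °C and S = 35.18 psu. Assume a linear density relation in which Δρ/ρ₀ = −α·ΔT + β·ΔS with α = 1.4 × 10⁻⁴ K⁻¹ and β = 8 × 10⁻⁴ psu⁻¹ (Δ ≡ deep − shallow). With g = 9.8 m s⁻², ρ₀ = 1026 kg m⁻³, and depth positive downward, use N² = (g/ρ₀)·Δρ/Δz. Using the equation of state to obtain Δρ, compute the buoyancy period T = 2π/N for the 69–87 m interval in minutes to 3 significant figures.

ΔT = -5.6 K, ΔS = +0.50 psu (deep − shallow).
Δρ/ρ₀ = −αΔT + βΔS = 7.84 × 10⁻⁴ + 4.00 × 10⁻⁴ = 1.184 × 10⁻³, so Δρ ≈ 1.215 kg m⁻³.
N² = (g/ρ₀)·Δρ/Δz = g·(Δρ/ρ₀)/Δz = 9.8 × 1.184 × 10⁻³ / 18 = 6.4462 × 10⁻⁴ s⁻².
N = √(6.4462 × 10⁻⁴) = 0.025389 rad s⁻¹ → T = 2π/N = 247.48 s = 4.1247 min ≈ 4.12 min.

4.12 min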